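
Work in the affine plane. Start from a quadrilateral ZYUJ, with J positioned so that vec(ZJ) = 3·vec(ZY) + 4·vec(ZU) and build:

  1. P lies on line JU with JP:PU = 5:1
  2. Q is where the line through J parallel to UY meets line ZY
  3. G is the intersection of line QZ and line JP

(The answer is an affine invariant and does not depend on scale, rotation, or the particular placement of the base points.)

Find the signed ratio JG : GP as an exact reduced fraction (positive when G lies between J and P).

Choose coordinates Z = (0, 0), Y = (1, 0), U = (0, 1), J = (3, 4).
1. P lies on line JU with JP:PU = 5:1 ⇒ P = (1/2, 3/2)
2. Q is where the line through J parallel to UY meets line ZY ⇒ Q = (7, 0)
3. G is the intersection of line QZ and line JP ⇒ G = (-1, 0)
G = J + t·(P−J) with t = 8/5, so JG:GP = t:(1−t) = 8/5:-3/5

JG:GP = -8/3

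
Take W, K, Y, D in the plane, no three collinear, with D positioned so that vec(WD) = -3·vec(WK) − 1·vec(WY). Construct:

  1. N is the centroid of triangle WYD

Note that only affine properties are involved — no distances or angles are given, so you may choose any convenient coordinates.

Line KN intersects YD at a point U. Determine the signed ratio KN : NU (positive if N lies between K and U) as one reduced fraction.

KN:NU = 4

Work in coordinates with W = (0, 0), K = (1, 0), Y = (0, 1), D = (-3, -1).
1. N is the centroid of triangle WYD ⇒ N = (-1, 0)
line KN meets YD at U = (-3/2, 0)
N = K + t·(U−K) with t = 4/5, so KN:NU = 4/5:1/5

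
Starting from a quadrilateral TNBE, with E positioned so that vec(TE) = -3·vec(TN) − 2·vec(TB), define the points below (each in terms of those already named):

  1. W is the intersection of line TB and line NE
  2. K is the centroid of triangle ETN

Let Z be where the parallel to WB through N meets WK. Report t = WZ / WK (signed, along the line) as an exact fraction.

Choose coordinates T = (0, 0), N = (1, 0), B = (0, 1), E = (-3, -2).
1. W is the intersection of line TB and line NE ⇒ W = (0, -1/2)
2. K is the centroid of triangle ETN ⇒ K = (-2/3, -2/3)
through N parallel to WB: direction (0, 3/2); meets WK at Z = (1, -1/4)
Z = W + t·(K−W) with t = -3/2

t = -3/2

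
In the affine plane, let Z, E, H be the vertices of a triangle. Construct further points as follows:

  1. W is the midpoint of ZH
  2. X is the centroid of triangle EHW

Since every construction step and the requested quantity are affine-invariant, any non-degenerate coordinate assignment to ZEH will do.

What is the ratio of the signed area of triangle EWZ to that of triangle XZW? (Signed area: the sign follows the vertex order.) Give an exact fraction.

[EWZ]:[XZW] = -3

Choose coordinates Z = (0, 0), E = (1, 0), H = (0, 1).
1. W is the midpoint of ZH ⇒ W = (0, 1/2)
2. X is the centroid of triangle EHW ⇒ X = (1/3, 1/2)
2·[EWZ] = 1/2, 2·[XZW] = -1/6
[EWZ]:[XZW] = 1/2:-1/6 = -3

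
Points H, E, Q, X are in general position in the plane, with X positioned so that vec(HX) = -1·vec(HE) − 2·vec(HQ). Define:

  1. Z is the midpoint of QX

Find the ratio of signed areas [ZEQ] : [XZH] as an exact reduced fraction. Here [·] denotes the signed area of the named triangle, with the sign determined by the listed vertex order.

[ZEQ]:[XZH] = -4

Choose coordinates H = (0, 0), E = (1, 0), Q = (0, 1), X = (-1, -2).
1. Z is the midpoint of QX ⇒ Z = (-1/2, -1/2)
2·[ZEQ] = 2, 2·[XZH] = -1/2
[ZEQ]:[XZH] = 2:-1/2 = -4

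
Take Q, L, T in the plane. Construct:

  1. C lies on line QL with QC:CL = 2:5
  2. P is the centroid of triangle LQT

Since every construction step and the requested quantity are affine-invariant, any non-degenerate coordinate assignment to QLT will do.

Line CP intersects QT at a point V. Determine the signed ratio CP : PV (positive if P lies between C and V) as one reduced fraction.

Set Q = (0, 0), L = (1, 0), T = (0, 1); any affine frame gives the same invariant.
1. C lies on line QL with QC:CL = 2:5 ⇒ C = (2/7, 0)
2. P is the centroid of triangle LQT ⇒ P = (1/3, 1/3)
line CP meets QT at V = (0, -2)
P = C + t·(V−C) with t = -1/6, so CP:PV = -1/6:7/6

CP:PV = -1/7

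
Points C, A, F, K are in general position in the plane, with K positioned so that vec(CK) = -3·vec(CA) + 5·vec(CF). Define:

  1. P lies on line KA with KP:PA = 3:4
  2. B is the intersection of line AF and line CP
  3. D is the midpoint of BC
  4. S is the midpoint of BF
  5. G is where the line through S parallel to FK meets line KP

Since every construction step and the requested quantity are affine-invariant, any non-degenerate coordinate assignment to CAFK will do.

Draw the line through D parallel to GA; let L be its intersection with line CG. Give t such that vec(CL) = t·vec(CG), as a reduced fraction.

Choose coordinates C = (0, 0), A = (1, 0), F = (0, 1), K = (-3, 5).
1. P lies on line KA with KP:PA = 3:4 ⇒ P = (-9/7, 20/7)
2. B is the intersection of line AF and line CP ⇒ B = (-9/11, 20/11)
3. D is the midpoint of BC ⇒ D = (-9/22, 10/11)
4. S is the midpoint of BF ⇒ S = (-9/22, 31/22)
5. G is where the line through S parallel to FK meets line KP ⇒ G = (-51/11, 155/22)
through D parallel to GA: direction (62/11, -155/22); meets CG at L = (-357/242, 1085/484)
L = C + t·(G−C) with t = 7/22

t = 7/22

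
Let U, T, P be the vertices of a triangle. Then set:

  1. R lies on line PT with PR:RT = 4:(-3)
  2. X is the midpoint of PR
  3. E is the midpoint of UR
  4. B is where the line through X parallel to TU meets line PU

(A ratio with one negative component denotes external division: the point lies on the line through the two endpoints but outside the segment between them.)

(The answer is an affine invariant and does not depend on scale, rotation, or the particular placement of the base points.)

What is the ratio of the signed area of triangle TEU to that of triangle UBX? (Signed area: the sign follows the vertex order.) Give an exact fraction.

Choose coordinates U = (0, 0), T = (1, 0), P = (0, 1).
1. R lies on line PT with PR:RT = 4:(-3) ⇒ R = (4, -3)
2. X is the midpoint of PR ⇒ X = (2, -1)
3. E is the midpoint of UR ⇒ E = (2, -3/2)
4. B is where the line through X parallel to TU meets line PU ⇒ B = (0, -1)
2·[TEU] = -3/2, 2·[UBX] = 2
[TEU]:[UBX] = -3/2:2 = -3/4

[TEU]:[UBX] = -3/4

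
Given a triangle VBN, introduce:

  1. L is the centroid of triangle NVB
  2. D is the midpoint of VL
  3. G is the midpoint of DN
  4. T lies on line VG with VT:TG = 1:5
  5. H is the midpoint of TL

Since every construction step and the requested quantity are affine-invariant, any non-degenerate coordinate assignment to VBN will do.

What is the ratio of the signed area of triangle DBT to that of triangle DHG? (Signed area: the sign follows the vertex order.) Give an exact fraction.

[DBT]:[DHG] = -12

Work in coordinates with V = (0, 0), B = (1, 0), N = (0, 1).
1. L is the centroid of triangle NVB ⇒ L = (1/3, 1/3)
2. D is the midpoint of VL ⇒ D = (1/6, 1/6)
3. G is the midpoint of DN ⇒ G = (1/12, 7/12)
4. T lies on line VG with VT:TG = 1:5 ⇒ T = (1/72, 7/72)
5. H is the midpoint of TL ⇒ H = (25/144, 31/144)
2·[DBT] = -1/12, 2·[DHG] = 1/144
[DBT]:[DHG] = -1/12:1/144 = -12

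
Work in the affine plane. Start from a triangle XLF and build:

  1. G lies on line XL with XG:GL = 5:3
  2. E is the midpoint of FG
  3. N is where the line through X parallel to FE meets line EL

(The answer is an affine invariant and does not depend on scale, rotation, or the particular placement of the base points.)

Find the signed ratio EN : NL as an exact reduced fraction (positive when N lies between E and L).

Choose coordinates X = (0, 0), L = (1, 0), F = (0, 1).
1. G lies on line XL with XG:GL = 5:3 ⇒ G = (5/8, 0)
2. E is the midpoint of FG ⇒ E = (5/16, 1/2)
3. N is where the line through X parallel to FE meets line EL ⇒ N = (-5/6, 4/3)
N = E + t·(L−E) with t = -5/3, so EN:NL = t:(1−t) = -5/3:8/3

EN:NL = -5/8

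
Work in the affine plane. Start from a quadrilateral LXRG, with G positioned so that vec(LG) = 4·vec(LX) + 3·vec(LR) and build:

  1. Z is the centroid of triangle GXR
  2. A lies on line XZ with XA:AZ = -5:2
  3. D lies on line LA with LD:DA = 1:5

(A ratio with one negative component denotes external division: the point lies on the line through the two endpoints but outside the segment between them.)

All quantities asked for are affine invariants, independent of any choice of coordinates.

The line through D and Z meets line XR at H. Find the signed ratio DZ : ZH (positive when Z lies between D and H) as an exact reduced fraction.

DZ:ZH = -41/36

Work in coordinates with L = (0, 0), X = (1, 0), R = (0, 1), G = (4, 3).
1. Z is the centroid of triangle GXR ⇒ Z = (5/3, 4/3)
2. A lies on line XZ with XA:AZ = -5:2 ⇒ A = (19/9, 20/9)
3. D lies on line LA with LD:DA = 1:5 ⇒ D = (19/54, 10/27)
line DZ meets XR at H = (21/41, 20/41)
Z = D + t·(H−D) with t = 41/5, so DZ:ZH = 41/5:-36/5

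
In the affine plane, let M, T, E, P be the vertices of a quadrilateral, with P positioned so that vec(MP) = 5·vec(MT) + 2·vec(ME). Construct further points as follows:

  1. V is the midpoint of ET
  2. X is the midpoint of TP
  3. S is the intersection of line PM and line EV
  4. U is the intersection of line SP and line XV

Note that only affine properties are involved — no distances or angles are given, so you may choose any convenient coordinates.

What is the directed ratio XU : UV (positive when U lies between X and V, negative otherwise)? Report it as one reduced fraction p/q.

Choose coordinates M = (0, 0), T = (1, 0), E = (0, 1), P = (5, 2).
1. V is the midpoint of ET ⇒ V = (1/2, 1/2)
2. X is the midpoint of TP ⇒ X = (3, 1)
3. S is the intersection of line PM and line EV ⇒ S = (5/7, 2/7)
4. U is the intersection of line SP and line XV ⇒ U = (2, 4/5)
U = X + t·(V−X) with t = 2/5, so XU:UV = t:(1−t) = 2/5:3/5

XU:UV = 2/3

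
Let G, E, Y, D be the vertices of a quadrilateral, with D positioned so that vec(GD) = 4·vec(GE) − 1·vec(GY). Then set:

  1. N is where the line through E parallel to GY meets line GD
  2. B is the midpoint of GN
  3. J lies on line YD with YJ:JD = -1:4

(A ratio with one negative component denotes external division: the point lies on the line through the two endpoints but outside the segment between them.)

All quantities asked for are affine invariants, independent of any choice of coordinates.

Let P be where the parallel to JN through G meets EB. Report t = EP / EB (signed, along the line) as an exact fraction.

Assign G = (0, 0), E = (1, 0), Y = (0, 1), D = (4, -1) — the answer is frame-independent, so this choice is without loss of generality.
1. N is where the line through E parallel to GY meets line GD ⇒ N = (1, -1/4)
2. B is the midpoint of GN ⇒ B = (1/2, -1/8)
3. J lies on line YD with YJ:JD = -1:4 ⇒ J = (-4/3, 5/3)
through G parallel to JN: direction (7/3, -23/12); meets EB at P = (7/30, -23/120)
P = E + t·(B−E) with t = 23/15

t = 23/15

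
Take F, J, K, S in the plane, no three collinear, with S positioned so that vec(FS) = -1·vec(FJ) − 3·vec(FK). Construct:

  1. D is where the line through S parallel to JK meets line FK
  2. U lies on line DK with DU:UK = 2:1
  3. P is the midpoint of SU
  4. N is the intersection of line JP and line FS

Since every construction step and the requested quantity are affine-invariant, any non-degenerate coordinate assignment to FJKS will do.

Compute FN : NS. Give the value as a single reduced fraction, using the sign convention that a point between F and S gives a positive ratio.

FN:NS = 11/5

Set F = (0, 0), J = (1, 0), K = (0, 1), S = (-1, -3); any affine frame gives the same invariant.
1. D is where the line through S parallel to JK meets line FK ⇒ D = (0, -4)
2. U lies on line DK with DU:UK = 2:1 ⇒ U = (0, -2/3)
3. P is the midpoint of SU ⇒ P = (-1/2, -11/6)
4. N is the intersection of line JP and line FS ⇒ N = (-11/16, -33/16)
N = F + t·(S−F) with t = 11/16, so FN:NS = t:(1−t) = 11/16:5/16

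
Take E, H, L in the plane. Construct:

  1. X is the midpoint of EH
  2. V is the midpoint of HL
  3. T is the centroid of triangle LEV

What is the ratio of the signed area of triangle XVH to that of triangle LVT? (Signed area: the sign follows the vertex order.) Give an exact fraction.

Assign E = (0, 0), H = (1, 0), L = (0, 1) — the answer is frame-independent, so this choice is without loss of generality.
1. X is the midpoint of EH ⇒ X = (1/2, 0)
2. V is the midpoint of HL ⇒ V = (1/2, 1/2)
3. T is the centroid of triangle LEV ⇒ T = (1/6, 1/2)
2·[XVH] = -1/4, 2·[LVT] = -1/6
[XVH]:[LVT] = -1/4:-1/6 = 3/2

[XVH]:[LVT] = 3/2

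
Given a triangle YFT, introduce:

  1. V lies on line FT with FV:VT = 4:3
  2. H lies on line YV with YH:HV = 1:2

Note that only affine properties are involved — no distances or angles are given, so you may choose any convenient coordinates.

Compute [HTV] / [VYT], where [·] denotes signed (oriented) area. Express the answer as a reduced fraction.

Choose coordinates Y = (0, 0), F = (1, 0), T = (0, 1).
1. V lies on line FT with FV:VT = 4:3 ⇒ V = (3/7, 4/7)
2. H lies on line YV with YH:HV = 1:2 ⇒ H = (1/7, 4/21)
2·[HTV] = -2/7, 2·[VYT] = -3/7
[HTV]:[VYT] = -2/7:-3/7 = 2/3

[HTV]:[VYT] = 2/3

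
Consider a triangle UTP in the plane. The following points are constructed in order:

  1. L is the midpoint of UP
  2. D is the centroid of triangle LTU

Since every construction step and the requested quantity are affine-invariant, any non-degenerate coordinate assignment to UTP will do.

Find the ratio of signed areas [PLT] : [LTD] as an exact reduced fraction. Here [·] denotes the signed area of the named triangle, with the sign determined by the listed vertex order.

[PLT]:[LTD] = -3

Choose coordinates U = (0, 0), T = (1, 0), P = (0, 1).
1. L is the midpoint of UP ⇒ L = (0, 1/2)
2. D is the centroid of triangle LTU ⇒ D = (1/3, 1/6)
2·[PLT] = 1/2, 2·[LTD] = -1/6
[PLT]:[LTD] = 1/2:-1/6 = -3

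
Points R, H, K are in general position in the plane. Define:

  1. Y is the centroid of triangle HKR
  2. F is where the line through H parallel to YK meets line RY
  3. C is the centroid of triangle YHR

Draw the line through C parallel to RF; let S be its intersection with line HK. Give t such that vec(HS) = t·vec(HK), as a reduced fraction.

Choose coordinates R = (0, 0), H = (1, 0), K = (0, 1).
1. Y is the centroid of triangle HKR ⇒ Y = (1/3, 1/3)
2. F is where the line through H parallel to YK meets line RY ⇒ F = (2/3, 2/3)
3. C is the centroid of triangle YHR ⇒ C = (4/9, 1/9)
through C parallel to RF: direction (2/3, 2/3); meets HK at S = (2/3, 1/3)
S = H + t·(K−H) with t = 1/3

t = 1/3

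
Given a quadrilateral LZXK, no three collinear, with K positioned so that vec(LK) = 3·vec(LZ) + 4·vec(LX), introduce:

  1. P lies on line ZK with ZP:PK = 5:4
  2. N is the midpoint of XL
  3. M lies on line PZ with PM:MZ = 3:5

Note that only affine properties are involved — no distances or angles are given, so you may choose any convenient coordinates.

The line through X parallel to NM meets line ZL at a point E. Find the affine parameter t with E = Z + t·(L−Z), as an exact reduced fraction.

t = 93/32

Assign L = (0, 0), Z = (1, 0), X = (0, 1), K = (3, 4) — the answer is frame-independent, so this choice is without loss of generality.
1. P lies on line ZK with ZP:PK = 5:4 ⇒ P = (19/9, 20/9)
2. N is the midpoint of XL ⇒ N = (0, 1/2)
3. M lies on line PZ with PM:MZ = 3:5 ⇒ M = (61/36, 25/18)
through X parallel to NM: direction (61/36, 8/9); meets ZL at E = (-61/32, 0)
E = Z + t·(L−Z) with t = 93/32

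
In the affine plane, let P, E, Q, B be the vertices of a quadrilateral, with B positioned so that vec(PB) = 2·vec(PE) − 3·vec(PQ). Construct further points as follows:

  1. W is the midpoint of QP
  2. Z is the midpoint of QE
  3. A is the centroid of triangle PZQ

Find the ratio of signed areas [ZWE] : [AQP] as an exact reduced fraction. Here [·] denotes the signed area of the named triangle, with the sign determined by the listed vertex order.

Work in coordinates with P = (0, 0), E = (1, 0), Q = (0, 1), B = (2, -3).
1. W is the midpoint of QP ⇒ W = (0, 1/2)
2. Z is the midpoint of QE ⇒ Z = (1/2, 1/2)
3. A is the centroid of triangle PZQ ⇒ A = (1/6, 1/2)
2·[ZWE] = 1/4, 2·[AQP] = 1/6
[ZWE]:[AQP] = 1/4:1/6 = 3/2

[ZWE]:[AQP] = 3/2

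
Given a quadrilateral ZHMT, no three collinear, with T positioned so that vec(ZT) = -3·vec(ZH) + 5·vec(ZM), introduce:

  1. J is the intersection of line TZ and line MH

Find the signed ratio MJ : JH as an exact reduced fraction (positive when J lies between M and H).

Assign Z = (0, 0), H = (1, 0), M = (0, 1), T = (-3, 5) — the answer is frame-independent, so this choice is without loss of generality.
1. J is the intersection of line TZ and line MH ⇒ J = (-3/2, 5/2)
J = M + t·(H−M) with t = -3/2, so MJ:JH = t:(1−t) = -3/2:5/2

MJ:JH = -3/5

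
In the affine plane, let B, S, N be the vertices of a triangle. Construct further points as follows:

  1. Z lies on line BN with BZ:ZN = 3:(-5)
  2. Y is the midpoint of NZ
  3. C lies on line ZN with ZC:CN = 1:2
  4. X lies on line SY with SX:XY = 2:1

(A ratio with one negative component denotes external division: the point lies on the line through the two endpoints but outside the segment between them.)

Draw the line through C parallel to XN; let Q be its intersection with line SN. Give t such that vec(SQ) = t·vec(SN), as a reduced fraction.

t = 5/3

Choose coordinates B = (0, 0), S = (1, 0), N = (0, 1).
1. Z lies on line BN with BZ:ZN = 3:(-5) ⇒ Z = (0, -3/2)
2. Y is the midpoint of NZ ⇒ Y = (0, -1/4)
3. C lies on line ZN with ZC:CN = 1:2 ⇒ C = (0, -2/3)
4. X lies on line SY with SX:XY = 2:1 ⇒ X = (1/3, -1/6)
through C parallel to XN: direction (-1/3, 7/6); meets SN at Q = (-2/3, 5/3)
Q = S + t·(N−S) with t = 5/3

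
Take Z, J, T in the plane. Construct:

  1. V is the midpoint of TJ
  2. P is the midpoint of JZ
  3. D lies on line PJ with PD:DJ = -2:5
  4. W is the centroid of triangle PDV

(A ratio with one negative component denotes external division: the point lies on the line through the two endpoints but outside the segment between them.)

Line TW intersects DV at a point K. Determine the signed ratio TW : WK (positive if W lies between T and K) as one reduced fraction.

Work in coordinates with Z = (0, 0), J = (1, 0), T = (0, 1).
1. V is the midpoint of TJ ⇒ V = (1/2, 1/2)
2. P is the midpoint of JZ ⇒ P = (1/2, 0)
3. D lies on line PJ with PD:DJ = -2:5 ⇒ D = (1/6, 0)
4. W is the centroid of triangle PDV ⇒ W = (7/18, 1/6)
line TW meets DV at K = (35/102, 9/34)
W = T + t·(K−T) with t = 17/15, so TW:WK = 17/15:-2/15

TW:WK = -17/2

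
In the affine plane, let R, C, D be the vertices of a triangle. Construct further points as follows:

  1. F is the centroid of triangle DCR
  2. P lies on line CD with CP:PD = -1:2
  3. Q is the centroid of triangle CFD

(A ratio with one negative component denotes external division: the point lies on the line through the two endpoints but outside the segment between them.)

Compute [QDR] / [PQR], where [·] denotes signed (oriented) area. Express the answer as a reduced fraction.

Work in coordinates with R = (0, 0), C = (1, 0), D = (0, 1).
1. F is the centroid of triangle DCR ⇒ F = (1/3, 1/3)
2. P lies on line CD with CP:PD = -1:2 ⇒ P = (2, -1)
3. Q is the centroid of triangle CFD ⇒ Q = (4/9, 4/9)
2·[QDR] = 4/9, 2·[PQR] = 4/3
[QDR]:[PQR] = 4/9:4/3 = 1/3

[QDR]:[PQR] = 1/3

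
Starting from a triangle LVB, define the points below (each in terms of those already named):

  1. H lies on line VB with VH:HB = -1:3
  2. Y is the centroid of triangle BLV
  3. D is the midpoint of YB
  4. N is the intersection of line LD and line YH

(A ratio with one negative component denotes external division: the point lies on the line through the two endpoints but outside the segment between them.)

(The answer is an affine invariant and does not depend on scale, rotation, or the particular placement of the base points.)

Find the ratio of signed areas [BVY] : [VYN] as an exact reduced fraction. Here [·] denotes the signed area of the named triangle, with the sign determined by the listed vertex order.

Assign L = (0, 0), V = (1, 0), B = (0, 1) — the answer is frame-independent, so this choice is without loss of generality.
1. H lies on line VB with VH:HB = -1:3 ⇒ H = (3/2, -1/2)
2. Y is the centroid of triangle BLV ⇒ Y = (1/3, 1/3)
3. D is the midpoint of YB ⇒ D = (1/6, 2/3)
4. N is the intersection of line LD and line YH ⇒ N = (4/33, 16/33)
2·[BVY] = -1/3, 2·[VYN] = -1/33
[BVY]:[VYN] = -1/3:-1/33 = 11

[BVY]:[VYN] = 11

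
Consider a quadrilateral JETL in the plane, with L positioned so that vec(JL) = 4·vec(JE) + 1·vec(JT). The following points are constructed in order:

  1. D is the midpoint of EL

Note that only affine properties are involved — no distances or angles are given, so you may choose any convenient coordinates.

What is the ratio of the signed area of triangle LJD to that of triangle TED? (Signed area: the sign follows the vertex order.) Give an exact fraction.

[LJD]:[TED] = 1/4

Work in coordinates with J = (0, 0), E = (1, 0), T = (0, 1), L = (4, 1).
1. D is the midpoint of EL ⇒ D = (5/2, 1/2)
2·[LJD] = 1/2, 2·[TED] = 2
[LJD]:[TED] = 1/2:2 = 1/4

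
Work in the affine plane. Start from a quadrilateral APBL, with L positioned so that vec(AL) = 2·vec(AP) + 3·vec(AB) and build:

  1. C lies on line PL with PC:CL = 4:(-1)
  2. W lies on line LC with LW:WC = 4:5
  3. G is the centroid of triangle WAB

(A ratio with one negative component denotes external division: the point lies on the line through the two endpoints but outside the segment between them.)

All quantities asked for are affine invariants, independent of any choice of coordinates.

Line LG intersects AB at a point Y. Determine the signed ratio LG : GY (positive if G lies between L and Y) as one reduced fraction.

LG:GY = 52/29

Set A = (0, 0), P = (1, 0), B = (0, 1), L = (2, 3); any affine frame gives the same invariant.
1. C lies on line PL with PC:CL = 4:(-1) ⇒ C = (7/3, 4)
2. W lies on line LC with LW:WC = 4:5 ⇒ W = (58/27, 31/9)
3. G is the centroid of triangle WAB ⇒ G = (58/81, 40/27)
line LG meets AB at Y = (0, 33/52)
G = L + t·(Y−L) with t = 52/81, so LG:GY = 52/81:29/81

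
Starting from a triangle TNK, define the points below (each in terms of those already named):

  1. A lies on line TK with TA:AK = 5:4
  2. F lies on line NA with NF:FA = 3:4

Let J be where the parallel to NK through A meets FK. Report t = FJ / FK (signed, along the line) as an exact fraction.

t = -4/3

Choose coordinates T = (0, 0), N = (1, 0), K = (0, 1).
1. A lies on line TK with TA:AK = 5:4 ⇒ A = (0, 5/9)
2. F lies on line NA with NF:FA = 3:4 ⇒ F = (4/7, 5/21)
through A parallel to NK: direction (-1, 1); meets FK at J = (4/3, -7/9)
J = F + t·(K−F) with t = -4/3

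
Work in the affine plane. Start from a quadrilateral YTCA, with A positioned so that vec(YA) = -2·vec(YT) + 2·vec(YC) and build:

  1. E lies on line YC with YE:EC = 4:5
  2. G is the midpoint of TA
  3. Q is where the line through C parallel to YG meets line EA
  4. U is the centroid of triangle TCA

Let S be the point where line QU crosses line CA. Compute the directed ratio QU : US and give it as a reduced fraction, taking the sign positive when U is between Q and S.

Choose coordinates Y = (0, 0), T = (1, 0), C = (0, 1), A = (-2, 2).
1. E lies on line YC with YE:EC = 4:5 ⇒ E = (0, 4/9)
2. G is the midpoint of TA ⇒ G = (-1/2, 1)
3. Q is where the line through C parallel to YG meets line EA ⇒ Q = (5/11, 1/11)
4. U is the centroid of triangle TCA ⇒ U = (-1/3, 1)
line QU meets CA at S = (-10/17, 22/17)
U = Q + t·(S−Q) with t = 34/45, so QU:US = 34/45:11/45

QU:US = 34/11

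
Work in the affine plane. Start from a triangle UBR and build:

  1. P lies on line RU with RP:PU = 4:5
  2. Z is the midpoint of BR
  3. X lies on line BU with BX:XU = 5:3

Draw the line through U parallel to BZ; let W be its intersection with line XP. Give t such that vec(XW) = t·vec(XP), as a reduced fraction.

t = -27/13

Choose coordinates U = (0, 0), B = (1, 0), R = (0, 1).
1. P lies on line RU with RP:PU = 4:5 ⇒ P = (0, 5/9)
2. Z is the midpoint of BR ⇒ Z = (1/2, 1/2)
3. X lies on line BU with BX:XU = 5:3 ⇒ X = (3/8, 0)
through U parallel to BZ: direction (-1/2, 1/2); meets XP at W = (15/13, -15/13)
W = X + t·(P−X) with t = -27/13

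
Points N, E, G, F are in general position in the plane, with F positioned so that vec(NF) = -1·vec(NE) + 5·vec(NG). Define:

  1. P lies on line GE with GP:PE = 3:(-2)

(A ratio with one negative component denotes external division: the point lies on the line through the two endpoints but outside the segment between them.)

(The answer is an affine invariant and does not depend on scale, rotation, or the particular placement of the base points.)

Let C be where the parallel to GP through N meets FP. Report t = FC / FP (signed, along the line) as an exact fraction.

t = 4/3

Assign N = (0, 0), E = (1, 0), G = (0, 1), F = (-1, 5) — the answer is frame-independent, so this choice is without loss of generality.
1. P lies on line GE with GP:PE = 3:(-2) ⇒ P = (3, -2)
through N parallel to GP: direction (3, -3); meets FP at C = (13/3, -13/3)
C = F + t·(P−F) with t = 4/3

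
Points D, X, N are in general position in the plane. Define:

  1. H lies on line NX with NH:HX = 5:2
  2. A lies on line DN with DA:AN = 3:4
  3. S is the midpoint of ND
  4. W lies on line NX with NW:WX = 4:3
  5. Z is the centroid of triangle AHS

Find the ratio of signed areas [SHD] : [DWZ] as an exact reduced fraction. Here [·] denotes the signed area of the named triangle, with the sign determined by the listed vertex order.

Set D = (0, 0), X = (1, 0), N = (0, 1); any affine frame gives the same invariant.
1. H lies on line NX with NH:HX = 5:2 ⇒ H = (5/7, 2/7)
2. A lies on line DN with DA:AN = 3:4 ⇒ A = (0, 3/7)
3. S is the midpoint of ND ⇒ S = (0, 1/2)
4. W lies on line NX with NW:WX = 4:3 ⇒ W = (4/7, 3/7)
5. Z is the centroid of triangle AHS ⇒ Z = (5/21, 17/42)
2·[SHD] = -5/14, 2·[DWZ] = 19/147
[SHD]:[DWZ] = -5/14:19/147 = -105/38

[SHD]:[DWZ] = -105/38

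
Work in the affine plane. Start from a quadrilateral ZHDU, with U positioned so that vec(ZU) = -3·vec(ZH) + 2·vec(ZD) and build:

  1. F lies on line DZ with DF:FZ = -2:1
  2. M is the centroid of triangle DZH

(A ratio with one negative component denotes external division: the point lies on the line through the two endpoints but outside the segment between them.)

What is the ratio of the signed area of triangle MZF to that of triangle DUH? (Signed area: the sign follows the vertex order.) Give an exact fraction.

Assign Z = (0, 0), H = (1, 0), D = (0, 1), U = (-3, 2) — the answer is frame-independent, so this choice is without loss of generality.
1. F lies on line DZ with DF:FZ = -2:1 ⇒ F = (0, -1)
2. M is the centroid of triangle DZH ⇒ M = (1/3, 1/3)
2·[MZF] = 1/3, 2·[DUH] = 2
[MZF]:[DUH] = 1/3:2 = 1/6

[MZF]:[DUH] = 1/6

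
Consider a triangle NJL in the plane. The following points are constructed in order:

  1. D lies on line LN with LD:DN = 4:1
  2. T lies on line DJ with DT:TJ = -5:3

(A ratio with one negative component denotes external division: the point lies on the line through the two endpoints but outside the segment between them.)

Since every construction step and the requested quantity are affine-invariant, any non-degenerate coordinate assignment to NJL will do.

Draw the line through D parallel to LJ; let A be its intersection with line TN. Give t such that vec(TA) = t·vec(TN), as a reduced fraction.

Work in coordinates with N = (0, 0), J = (1, 0), L = (0, 1).
1. D lies on line LN with LD:DN = 4:1 ⇒ D = (0, 1/5)
2. T lies on line DJ with DT:TJ = -5:3 ⇒ T = (5/2, -3/10)
through D parallel to LJ: direction (1, -1); meets TN at A = (5/22, -3/110)
A = T + t·(N−T) with t = 10/11

t = 10/11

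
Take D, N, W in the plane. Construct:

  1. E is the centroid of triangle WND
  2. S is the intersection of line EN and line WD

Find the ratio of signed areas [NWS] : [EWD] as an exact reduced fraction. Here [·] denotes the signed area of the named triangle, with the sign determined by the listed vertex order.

Work in coordinates with D = (0, 0), N = (1, 0), W = (0, 1).
1. E is the centroid of triangle WND ⇒ E = (1/3, 1/3)
2. S is the intersection of line EN and line WD ⇒ S = (0, 1/2)
2·[NWS] = 1/2, 2·[EWD] = 1/3
[NWS]:[EWD] = 1/2:1/3 = 3/2

[NWS]:[EWD] = 3/2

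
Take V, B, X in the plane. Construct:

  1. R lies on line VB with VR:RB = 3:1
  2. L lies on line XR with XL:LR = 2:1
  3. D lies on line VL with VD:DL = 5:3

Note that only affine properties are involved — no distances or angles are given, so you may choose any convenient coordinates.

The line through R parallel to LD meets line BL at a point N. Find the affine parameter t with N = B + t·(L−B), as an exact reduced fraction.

t = 1/4

Choose coordinates V = (0, 0), B = (1, 0), X = (0, 1).
1. R lies on line VB with VR:RB = 3:1 ⇒ R = (3/4, 0)
2. L lies on line XR with XL:LR = 2:1 ⇒ L = (1/2, 1/3)
3. D lies on line VL with VD:DL = 5:3 ⇒ D = (5/16, 5/24)
through R parallel to LD: direction (-3/16, -1/8); meets BL at N = (7/8, 1/12)
N = B + t·(L−B) with t = 1/4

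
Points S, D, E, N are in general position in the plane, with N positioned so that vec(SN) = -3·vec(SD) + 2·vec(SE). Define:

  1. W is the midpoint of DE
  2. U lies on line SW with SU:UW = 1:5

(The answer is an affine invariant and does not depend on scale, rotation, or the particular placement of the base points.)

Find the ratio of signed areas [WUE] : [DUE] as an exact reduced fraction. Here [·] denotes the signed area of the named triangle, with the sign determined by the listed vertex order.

[WUE]:[DUE] = 1/2

Assign S = (0, 0), D = (1, 0), E = (0, 1), N = (-3, 2) — the answer is frame-independent, so this choice is without loss of generality.
1. W is the midpoint of DE ⇒ W = (1/2, 1/2)
2. U lies on line SW with SU:UW = 1:5 ⇒ U = (1/12, 1/12)
2·[WUE] = -5/12, 2·[DUE] = -5/6
[WUE]:[DUE] = -5/12:-5/6 = 1/2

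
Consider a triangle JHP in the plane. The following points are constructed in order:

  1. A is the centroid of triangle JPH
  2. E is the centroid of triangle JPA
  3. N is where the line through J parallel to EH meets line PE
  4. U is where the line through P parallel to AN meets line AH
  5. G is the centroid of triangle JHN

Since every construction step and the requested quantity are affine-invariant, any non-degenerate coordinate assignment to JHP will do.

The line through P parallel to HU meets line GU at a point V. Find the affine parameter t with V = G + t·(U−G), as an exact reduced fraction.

t = 5/2

Choose coordinates J = (0, 0), H = (1, 0), P = (0, 1).
1. A is the centroid of triangle JPH ⇒ A = (1/3, 1/3)
2. E is the centroid of triangle JPA ⇒ E = (1/9, 4/9)
3. N is where the line through J parallel to EH meets line PE ⇒ N = (2/9, -1/9)
4. U is where the line through P parallel to AN meets line AH ⇒ U = (-1/9, 5/9)
5. G is the centroid of triangle JHN ⇒ G = (11/27, -1/27)
through P parallel to HU: direction (-10/9, 5/9); meets GU at V = (-8/9, 13/9)
V = G + t·(U−G) with t = 5/2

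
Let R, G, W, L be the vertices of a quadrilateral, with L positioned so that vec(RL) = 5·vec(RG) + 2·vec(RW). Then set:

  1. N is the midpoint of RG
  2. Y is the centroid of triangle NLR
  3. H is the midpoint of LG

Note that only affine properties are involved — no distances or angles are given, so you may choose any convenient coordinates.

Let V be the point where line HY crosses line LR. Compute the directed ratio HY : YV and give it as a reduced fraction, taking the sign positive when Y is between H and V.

HY:YV = 2

Work in coordinates with R = (0, 0), G = (1, 0), W = (0, 1), L = (5, 2).
1. N is the midpoint of RG ⇒ N = (1/2, 0)
2. Y is the centroid of triangle NLR ⇒ Y = (11/6, 2/3)
3. H is the midpoint of LG ⇒ H = (3, 1)
line HY meets LR at V = (5/4, 1/2)
Y = H + t·(V−H) with t = 2/3, so HY:YV = 2/3:1/3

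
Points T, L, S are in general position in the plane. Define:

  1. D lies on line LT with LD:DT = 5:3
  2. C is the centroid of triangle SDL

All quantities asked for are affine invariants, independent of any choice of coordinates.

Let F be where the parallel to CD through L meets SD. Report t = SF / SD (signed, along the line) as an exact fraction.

Set T = (0, 0), L = (1, 0), S = (0, 1); any affine frame gives the same invariant.
1. D lies on line LT with LD:DT = 5:3 ⇒ D = (3/8, 0)
2. C is the centroid of triangle SDL ⇒ C = (11/24, 1/3)
through L parallel to CD: direction (-1/12, -1/3); meets SD at F = (3/4, -1)
F = S + t·(D−S) with t = 2

t = 2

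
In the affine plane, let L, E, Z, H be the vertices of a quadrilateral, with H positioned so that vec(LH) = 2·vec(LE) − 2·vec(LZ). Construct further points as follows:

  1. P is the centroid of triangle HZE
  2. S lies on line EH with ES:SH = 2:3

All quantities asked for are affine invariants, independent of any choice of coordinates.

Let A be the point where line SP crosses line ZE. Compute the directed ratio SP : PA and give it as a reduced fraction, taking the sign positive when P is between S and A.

SP:PA = 1/5

Assign L = (0, 0), E = (1, 0), Z = (0, 1), H = (2, -2) — the answer is frame-independent, so this choice is without loss of generality.
1. P is the centroid of triangle HZE ⇒ P = (1, -1/3)
2. S lies on line EH with ES:SH = 2:3 ⇒ S = (7/5, -4/5)
line SP meets ZE at A = (-1, 2)
P = S + t·(A−S) with t = 1/6, so SP:PA = 1/6:5/6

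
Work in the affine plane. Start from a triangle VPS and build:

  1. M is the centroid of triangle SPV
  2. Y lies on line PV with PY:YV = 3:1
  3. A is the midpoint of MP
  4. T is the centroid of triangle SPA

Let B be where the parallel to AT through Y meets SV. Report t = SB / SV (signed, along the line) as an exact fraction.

t = 1/2

Set V = (0, 0), P = (1, 0), S = (0, 1); any affine frame gives the same invariant.
1. M is the centroid of triangle SPV ⇒ M = (1/3, 1/3)
2. Y lies on line PV with PY:YV = 3:1 ⇒ Y = (1/4, 0)
3. A is the midpoint of MP ⇒ A = (2/3, 1/6)
4. T is the centroid of triangle SPA ⇒ T = (5/9, 7/18)
through Y parallel to AT: direction (-1/9, 2/9); meets SV at B = (0, 1/2)
B = S + t·(V−S) with t = 1/2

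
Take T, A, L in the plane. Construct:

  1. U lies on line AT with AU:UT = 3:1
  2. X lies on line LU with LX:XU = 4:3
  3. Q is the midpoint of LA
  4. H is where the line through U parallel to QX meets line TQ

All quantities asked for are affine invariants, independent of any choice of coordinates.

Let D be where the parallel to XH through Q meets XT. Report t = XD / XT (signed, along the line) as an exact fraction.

t = 9

Assign T = (0, 0), A = (1, 0), L = (0, 1) — the answer is frame-independent, so this choice is without loss of generality.
1. U lies on line AT with AU:UT = 3:1 ⇒ U = (1/4, 0)
2. X lies on line LU with LX:XU = 4:3 ⇒ X = (1/7, 3/7)
3. Q is the midpoint of LA ⇒ Q = (1/2, 1/2)
4. H is where the line through U parallel to QX meets line TQ ⇒ H = (-1/16, -1/16)
through Q parallel to XH: direction (-23/112, -55/112); meets XT at D = (-8/7, -24/7)
D = X + t·(T−X) with t = 9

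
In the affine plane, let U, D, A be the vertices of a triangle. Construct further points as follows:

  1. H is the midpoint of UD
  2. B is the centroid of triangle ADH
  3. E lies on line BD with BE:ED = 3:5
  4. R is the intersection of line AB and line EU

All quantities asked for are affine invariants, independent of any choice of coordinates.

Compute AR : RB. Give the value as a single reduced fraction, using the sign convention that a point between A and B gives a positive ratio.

AR:RB = -11/2

Choose coordinates U = (0, 0), D = (1, 0), A = (0, 1).
1. H is the midpoint of UD ⇒ H = (1/2, 0)
2. B is the centroid of triangle ADH ⇒ B = (1/2, 1/3)
3. E lies on line BD with BE:ED = 3:5 ⇒ E = (11/16, 5/24)
4. R is the intersection of line AB and line EU ⇒ R = (11/18, 5/27)
R = A + t·(B−A) with t = 11/9, so AR:RB = t:(1−t) = 11/9:-2/9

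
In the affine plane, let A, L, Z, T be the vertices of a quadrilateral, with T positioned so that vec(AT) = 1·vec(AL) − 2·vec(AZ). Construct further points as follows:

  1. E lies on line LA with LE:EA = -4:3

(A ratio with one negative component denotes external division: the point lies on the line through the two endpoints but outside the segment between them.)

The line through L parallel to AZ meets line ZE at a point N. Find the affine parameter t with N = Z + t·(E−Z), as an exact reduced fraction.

Assign A = (0, 0), L = (1, 0), Z = (0, 1), T = (1, -2) — the answer is frame-independent, so this choice is without loss of generality.
1. E lies on line LA with LE:EA = -4:3 ⇒ E = (-3, 0)
through L parallel to AZ: direction (0, 1); meets ZE at N = (1, 4/3)
N = Z + t·(E−Z) with t = -1/3

t = -1/3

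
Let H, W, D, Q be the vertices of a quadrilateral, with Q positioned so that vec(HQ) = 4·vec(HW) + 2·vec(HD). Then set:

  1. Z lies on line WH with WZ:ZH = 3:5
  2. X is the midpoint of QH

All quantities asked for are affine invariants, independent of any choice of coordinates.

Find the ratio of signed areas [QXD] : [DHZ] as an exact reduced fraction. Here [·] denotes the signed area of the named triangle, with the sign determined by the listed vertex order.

Assign H = (0, 0), W = (1, 0), D = (0, 1), Q = (4, 2) — the answer is frame-independent, so this choice is without loss of generality.
1. Z lies on line WH with WZ:ZH = 3:5 ⇒ Z = (5/8, 0)
2. X is the midpoint of QH ⇒ X = (2, 1)
2·[QXD] = -2, 2·[DHZ] = 5/8
[QXD]:[DHZ] = -2:5/8 = -16/5

[QXD]:[DHZ] = -16/5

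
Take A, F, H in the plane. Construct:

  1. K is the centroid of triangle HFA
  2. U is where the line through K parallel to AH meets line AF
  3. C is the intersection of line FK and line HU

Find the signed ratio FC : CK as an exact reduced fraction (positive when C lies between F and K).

Assign A = (0, 0), F = (1, 0), H = (0, 1) — the answer is frame-independent, so this choice is without loss of generality.
1. K is the centroid of triangle HFA ⇒ K = (1/3, 1/3)
2. U is where the line through K parallel to AH meets line AF ⇒ U = (1/3, 0)
3. C is the intersection of line FK and line HU ⇒ C = (1/5, 2/5)
C = F + t·(K−F) with t = 6/5, so FC:CK = t:(1−t) = 6/5:-1/5

FC:CK = -6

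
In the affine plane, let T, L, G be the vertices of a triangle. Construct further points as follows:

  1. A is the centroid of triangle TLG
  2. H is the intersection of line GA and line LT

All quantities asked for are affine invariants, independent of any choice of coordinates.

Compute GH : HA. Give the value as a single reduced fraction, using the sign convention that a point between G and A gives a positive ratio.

GH:HA = -3

Choose coordinates T = (0, 0), L = (1, 0), G = (0, 1).
1. A is the centroid of triangle TLG ⇒ A = (1/3, 1/3)
2. H is the intersection of line GA and line LT ⇒ H = (1/2, 0)
H = G + t·(A−G) with t = 3/2, so GH:HA = t:(1−t) = 3/2:-1/2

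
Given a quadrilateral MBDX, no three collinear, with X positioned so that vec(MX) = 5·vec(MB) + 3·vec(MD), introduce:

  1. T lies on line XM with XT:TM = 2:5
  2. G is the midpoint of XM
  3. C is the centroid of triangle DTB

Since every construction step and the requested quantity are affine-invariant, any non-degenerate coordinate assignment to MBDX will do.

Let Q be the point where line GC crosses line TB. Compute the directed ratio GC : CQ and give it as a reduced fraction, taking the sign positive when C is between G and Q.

GC:CQ = -13/22

Choose coordinates M = (0, 0), B = (1, 0), D = (0, 1), X = (5, 3).
1. T lies on line XM with XT:TM = 2:5 ⇒ T = (25/7, 15/7)
2. G is the midpoint of XM ⇒ G = (5/2, 3/2)
3. C is the centroid of triangle DTB ⇒ C = (32/21, 22/21)
line GC meets TB at Q = (289/91, 165/91)
C = G + t·(Q−G) with t = -13/9, so GC:CQ = -13/9:22/9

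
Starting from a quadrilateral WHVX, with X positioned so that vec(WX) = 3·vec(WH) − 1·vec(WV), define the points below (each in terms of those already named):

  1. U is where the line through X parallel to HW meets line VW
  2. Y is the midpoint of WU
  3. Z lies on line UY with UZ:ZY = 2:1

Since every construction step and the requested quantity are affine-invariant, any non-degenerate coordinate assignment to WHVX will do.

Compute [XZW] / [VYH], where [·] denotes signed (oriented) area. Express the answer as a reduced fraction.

[XZW]:[VYH] = -4/3

Assign W = (0, 0), H = (1, 0), V = (0, 1), X = (3, -1) — the answer is frame-independent, so this choice is without loss of generality.
1. U is where the line through X parallel to HW meets line VW ⇒ U = (0, -1)
2. Y is the midpoint of WU ⇒ Y = (0, -1/2)
3. Z lies on line UY with UZ:ZY = 2:1 ⇒ Z = (0, -2/3)
2·[XZW] = -2, 2·[VYH] = 3/2
[XZW]:[VYH] = -2:3/2 = -4/3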